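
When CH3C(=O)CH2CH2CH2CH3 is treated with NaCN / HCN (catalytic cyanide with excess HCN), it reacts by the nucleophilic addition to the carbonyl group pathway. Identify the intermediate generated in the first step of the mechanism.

Step 1: CN⁻ attacks the sp² carbonyl carbon; the C=O π bond breaks and the electrons end up as a lone pair on the alkoxide oxygen of the tetrahedral intermediate.
After step 1 the species present is a tetrahedral alkoxide intermediate.

tetrahedral alkoxide intermediate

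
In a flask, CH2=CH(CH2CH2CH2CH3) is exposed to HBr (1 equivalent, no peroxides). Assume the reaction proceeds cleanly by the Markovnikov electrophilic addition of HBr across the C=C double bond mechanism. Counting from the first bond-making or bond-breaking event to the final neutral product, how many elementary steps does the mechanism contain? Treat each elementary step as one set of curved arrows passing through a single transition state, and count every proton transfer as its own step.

Step 1: Electrophilic addition begins with the π(C=C) electrons forming a bond to the proton of HBr. Following Markovnikov's rule, the resulting cation is secondary. The H–Br bond breaks heterolytically, releasing Br⁻.
(No 1,2-shift: no single shift to an adjacent carbon would give a more stable cation.)
Step 2: The Br⁻ anion donates a lone pair to the carbocation, forming the new C–Br σ-bond and giving the neutral alkyl halide.
Total: 2 elementary steps.

2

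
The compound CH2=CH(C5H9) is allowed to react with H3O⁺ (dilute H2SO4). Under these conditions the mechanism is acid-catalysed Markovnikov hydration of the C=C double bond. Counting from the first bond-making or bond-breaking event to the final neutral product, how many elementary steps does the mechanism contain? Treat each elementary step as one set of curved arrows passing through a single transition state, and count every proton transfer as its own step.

Step 1: Protonation of the alkene by H3O⁺: the π bond acts as the nucleophile and picks up H⁺, giving the more stable (Markovnikov) secondary carbocation. H2O is released.
Step 2: A 1,2-hydride shift from the adjacent cyclopentyl carbon moves the positive charge from the secondary centre to an adjacent carbon, generating a more stable tertiary carbocation.
Step 3: Nucleophilic capture of the cation by H2O produces the protonated alcohol (an oxonium ion).
Step 4: Proton transfer from the O–H of the oxonium ion to H2O completes the catalytic cycle and yields the alcohol.
Total: 4 elementary steps.

4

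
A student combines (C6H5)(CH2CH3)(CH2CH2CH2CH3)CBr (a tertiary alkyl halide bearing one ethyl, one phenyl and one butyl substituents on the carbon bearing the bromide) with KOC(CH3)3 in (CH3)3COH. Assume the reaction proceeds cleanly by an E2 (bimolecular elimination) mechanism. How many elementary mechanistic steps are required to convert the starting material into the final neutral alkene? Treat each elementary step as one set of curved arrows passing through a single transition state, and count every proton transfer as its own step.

1

Step 1: In one step, (CH3)3CO⁻ pulls off a β-proton, the C–Br bond cleaves, and a C=C double bond forms between the α- and β-carbons (E2, anti elimination).
Total: 1 elementary step.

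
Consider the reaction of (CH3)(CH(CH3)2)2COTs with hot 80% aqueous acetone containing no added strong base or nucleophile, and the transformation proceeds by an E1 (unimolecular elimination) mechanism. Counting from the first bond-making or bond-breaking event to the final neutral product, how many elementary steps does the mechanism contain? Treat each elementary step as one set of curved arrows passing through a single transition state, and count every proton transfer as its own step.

Step 1: Ionisation: the C–O σ-bond cleaves heterolytically; both bonding electrons depart with TsO⁻, leaving a tertiary carbocation at the α-carbon.
(No 1,2-shift: no single shift to an adjacent carbon would give a more stable cation.)
Step 2: A water molecule (solvent) deprotonates a β-carbon; as the C–H bond breaks, those electrons form the new alkene π bond.
Total: 2 elementary steps.

2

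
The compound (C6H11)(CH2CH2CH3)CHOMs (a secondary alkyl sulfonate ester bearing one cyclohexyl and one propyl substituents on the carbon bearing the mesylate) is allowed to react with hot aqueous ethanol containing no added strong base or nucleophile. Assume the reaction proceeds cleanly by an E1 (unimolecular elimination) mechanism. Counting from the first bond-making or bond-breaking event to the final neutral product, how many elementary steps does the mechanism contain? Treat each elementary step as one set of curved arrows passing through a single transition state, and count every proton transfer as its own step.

Step 1: Unassisted departure of MsO⁻ (taking the C–O bonding pair) generates a secondary carbocation.
Step 2: A hydride (H with its bonding pair) migrates from the adjacent cyclohexyl carbon to the cationic centre — a 1,2-hydride shift — upgrading the secondary cation to a tertiary one.
Step 3: A weak base (a water (or ethanol) molecule from the solvent) removes a proton from a carbon adjacent to the cationic centre; the electrons of that C–H bond become the new π(C=C) bond, giving the alkene.
Total: 3 elementary steps.

3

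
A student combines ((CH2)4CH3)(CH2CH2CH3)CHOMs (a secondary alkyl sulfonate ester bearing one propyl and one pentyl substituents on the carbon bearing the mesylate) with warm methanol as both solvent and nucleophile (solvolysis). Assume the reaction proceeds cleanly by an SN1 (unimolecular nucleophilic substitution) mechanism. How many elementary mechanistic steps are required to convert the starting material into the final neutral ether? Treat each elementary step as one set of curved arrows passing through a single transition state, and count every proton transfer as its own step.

3

Step 1: Ionisation: the C–O σ-bond cleaves heterolytically; both bonding electrons depart with MsO⁻, leaving a secondary carbocation at the α-carbon.
(No 1,2-shift: no single shift to an adjacent carbon would give a more stable cation.)
Step 2: CH3OH donates an oxygen lone pair into the empty p orbital of the cation, giving a protonated ether (an oxonium ion).
Step 3: Proton transfer from the O–H of the oxonium ion to a solvent molecule delivers the neutral ether.
Total: 3 elementary steps.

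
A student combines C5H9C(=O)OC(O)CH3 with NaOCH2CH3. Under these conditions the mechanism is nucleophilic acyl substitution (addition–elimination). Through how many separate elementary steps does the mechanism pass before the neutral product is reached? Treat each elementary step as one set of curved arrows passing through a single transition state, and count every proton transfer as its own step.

Step 1: Nucleophilic addition of CH3CH2O⁻ to the acyl carbon breaks the π(C=O) bond and yields a tetrahedral, anionic intermediate.
Step 2: Elimination step: re-formation of the carbonyl π bond drives out CH3CO2⁻, giving the new acyl compound.
Total: 2 elementary steps.

2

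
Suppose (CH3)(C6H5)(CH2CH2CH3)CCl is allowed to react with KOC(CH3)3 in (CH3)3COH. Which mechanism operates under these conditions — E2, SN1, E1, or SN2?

E2

Conditions: a strong/bulky base with a tertiary substrate bearing a β-hydrogen.
These conditions are the textbook signature of the E2 pathway.
A strong (often hindered) base removes a β-H in concert with loss of the leaving group — bimolecular elimination.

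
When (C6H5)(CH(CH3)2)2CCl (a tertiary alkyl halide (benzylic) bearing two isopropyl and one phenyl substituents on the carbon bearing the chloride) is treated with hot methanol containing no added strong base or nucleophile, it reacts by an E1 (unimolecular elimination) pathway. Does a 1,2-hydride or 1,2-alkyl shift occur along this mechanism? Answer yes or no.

The first-formed carbocation is tertiary.
No single 1,2-shift to an adjacent carbon would produce a more-substituted cation than the one already present, so no rearrangement occurs.

no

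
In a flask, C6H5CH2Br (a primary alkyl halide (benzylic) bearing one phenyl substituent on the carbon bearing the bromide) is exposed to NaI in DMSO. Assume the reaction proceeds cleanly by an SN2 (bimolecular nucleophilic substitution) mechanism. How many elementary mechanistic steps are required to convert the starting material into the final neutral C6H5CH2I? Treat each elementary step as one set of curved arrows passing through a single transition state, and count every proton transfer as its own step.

Step 1: The iodide nucleophile donates a lone pair from I to the α-carbon in a backside attack; simultaneously the C–Br σ-bond breaks and both of its electrons leave with Br⁻. One concerted step with inversion of configuration.
Total: 1 elementary step.

1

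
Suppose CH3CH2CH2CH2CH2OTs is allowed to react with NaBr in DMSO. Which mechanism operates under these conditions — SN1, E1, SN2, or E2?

SN2

Conditions: a primary substrate with a strong nucleophile in the polar aprotic solvent DMSO.
These conditions are the textbook signature of the SN2 pathway.
An unhindered substrate with a strong nucleophile in a polar aprotic solvent favours one-step backside displacement.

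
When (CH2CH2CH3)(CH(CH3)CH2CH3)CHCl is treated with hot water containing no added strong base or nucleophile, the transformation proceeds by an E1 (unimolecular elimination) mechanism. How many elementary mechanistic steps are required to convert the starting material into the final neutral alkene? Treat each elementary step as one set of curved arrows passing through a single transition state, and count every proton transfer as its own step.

Step 1: Rate-determining heterolysis of the C–Cl bond gives Cl⁻ and a secondary carbocation.
Step 2: A hydride (H with its bonding pair) migrates from the adjacent sec-butyl carbon to the cationic centre — a 1,2-hydride shift — upgrading the secondary cation to a tertiary one.
Step 3: Loss of a β-proton to a water molecule of the solvent: the C–H bonding pair collapses toward the cationic carbon to form the C=C π bond, yielding the alkene.
Total: 3 elementary steps.

3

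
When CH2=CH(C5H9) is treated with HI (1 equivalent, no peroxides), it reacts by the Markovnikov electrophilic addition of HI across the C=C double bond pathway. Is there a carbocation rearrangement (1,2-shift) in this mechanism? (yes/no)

The first-formed carbocation is secondary.
The adjacent cyclopentyl carbon already bears 2 other carbon substituents and has a hydrogen to migrate; after a 1,2-hydride shift from that carbon the positive charge sits on a tertiary centre.
Tertiary is more stable than secondary, so the shift occurs.

yes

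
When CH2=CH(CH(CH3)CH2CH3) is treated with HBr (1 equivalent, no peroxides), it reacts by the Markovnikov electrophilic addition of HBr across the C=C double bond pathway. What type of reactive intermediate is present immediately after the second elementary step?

tertiary carbocation

Step 1: The π electrons of the C=C bond attack a proton of HBr; Markovnikov addition places the new C–H on the less-substituted alkene carbon, so the positive charge ends up on the more-substituted carbon — a secondary carbocation. The H–Br bond breaks heterolytically, releasing Br⁻.
Step 2: Carbocation rearrangement: a 1,2-hydride shift from the adjacent sec-butyl carbon converts the initially-formed secondary cation into the more stable tertiary cation.
After step 2 the species present is a tertiary carbocation.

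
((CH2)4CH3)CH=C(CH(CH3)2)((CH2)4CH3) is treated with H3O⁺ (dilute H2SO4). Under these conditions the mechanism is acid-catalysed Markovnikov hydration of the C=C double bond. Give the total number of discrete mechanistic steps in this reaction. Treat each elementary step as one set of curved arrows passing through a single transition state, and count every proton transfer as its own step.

Step 1: The π electrons of the C=C bond attack a proton of H3O⁺; Markovnikov addition places the new C–H on the less-substituted alkene carbon, so the positive charge ends up on the more-substituted carbon — a tertiary carbocation. H2O is released.
(No 1,2-shift: no single shift to an adjacent carbon would give a more stable cation.)
Step 2: A lone pair on the oxygen of H2O attacks the carbocation, forming a C–O bond and an oxonium ion (a protonated alcohol).
Step 3: H2O removes a proton from the oxonium oxygen, regenerating H3O⁺ and giving the neutral alcohol.
Total: 3 elementary steps.

3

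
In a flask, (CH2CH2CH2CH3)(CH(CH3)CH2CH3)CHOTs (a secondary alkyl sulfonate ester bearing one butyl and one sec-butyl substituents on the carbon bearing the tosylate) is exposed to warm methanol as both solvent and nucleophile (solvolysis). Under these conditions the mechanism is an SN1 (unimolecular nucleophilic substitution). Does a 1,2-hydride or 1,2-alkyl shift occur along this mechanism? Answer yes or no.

yes

The first-formed carbocation is secondary.
The adjacent sec-butyl carbon already bears 2 other carbon substituents and has a hydrogen to migrate; after a 1,2-hydride shift from that carbon the positive charge sits on a tertiary centre.
Tertiary is more stable than secondary, so the shift occurs.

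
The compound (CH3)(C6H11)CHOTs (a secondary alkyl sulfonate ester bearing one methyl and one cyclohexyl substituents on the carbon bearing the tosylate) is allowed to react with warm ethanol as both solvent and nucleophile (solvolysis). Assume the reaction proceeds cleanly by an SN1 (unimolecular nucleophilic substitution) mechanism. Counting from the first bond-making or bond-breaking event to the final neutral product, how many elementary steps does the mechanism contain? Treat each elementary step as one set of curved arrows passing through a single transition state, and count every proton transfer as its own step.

Step 1: Ionisation: the C–O σ-bond cleaves heterolytically; both bonding electrons depart with TsO⁻, leaving a secondary carbocation at the α-carbon.
Step 2: A hydride (H with its bonding pair) migrates from the adjacent cyclohexyl carbon to the cationic centre — a 1,2-hydride shift — upgrading the secondary cation to a tertiary one.
Step 3: A lone pair on the oxygen of CH3CH2OH attacks the carbocation, forming a new C–O σ-bond and an oxonium ion.
Step 4: Proton transfer from the O–H of the oxonium ion to a solvent molecule delivers the neutral ether.
Total: 4 elementary steps.

4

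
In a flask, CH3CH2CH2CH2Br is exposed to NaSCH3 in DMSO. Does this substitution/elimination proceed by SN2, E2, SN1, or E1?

Conditions: a primary substrate with a strong nucleophile in the polar aprotic solvent DMSO.
These conditions are the textbook signature of the SN2 pathway.
An unhindered substrate with a strong nucleophile in a polar aprotic solvent favours one-step backside displacement.

SN2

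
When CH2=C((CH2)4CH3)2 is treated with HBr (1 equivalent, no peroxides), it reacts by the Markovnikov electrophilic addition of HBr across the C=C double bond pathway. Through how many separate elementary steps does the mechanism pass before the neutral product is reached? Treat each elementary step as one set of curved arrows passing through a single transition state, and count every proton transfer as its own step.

Step 1: Protonation of the alkene by HBr: the π bond acts as the nucleophile and picks up H⁺, giving the more stable (Markovnikov) tertiary carbocation. The H–Br bond breaks heterolytically, releasing Br⁻.
(No 1,2-shift: no single shift to an adjacent carbon would give a more stable cation.)
Step 2: Br⁻ captures the cation: a lone pair on Br⁻ fills the empty p orbital, producing the alkyl halide product.
Total: 2 elementary steps.

2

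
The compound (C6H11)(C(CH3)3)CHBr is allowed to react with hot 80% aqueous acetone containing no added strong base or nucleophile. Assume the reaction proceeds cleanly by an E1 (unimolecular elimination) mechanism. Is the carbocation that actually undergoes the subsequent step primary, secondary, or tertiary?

tertiary

Step 1: Ionisation: the C–Br σ-bond cleaves heterolytically; both bonding electrons depart with Br⁻, leaving a secondary carbocation at the α-carbon.
Step 2: A 1,2-hydride shift from the adjacent cyclohexyl carbon moves the positive charge from the secondary centre to an adjacent carbon, generating a more stable tertiary carbocation.
The cation rearranges from secondary to tertiary via a 1,2-hydride shift from the adjacent cyclohexyl carbon; the tertiary cation is what reacts next.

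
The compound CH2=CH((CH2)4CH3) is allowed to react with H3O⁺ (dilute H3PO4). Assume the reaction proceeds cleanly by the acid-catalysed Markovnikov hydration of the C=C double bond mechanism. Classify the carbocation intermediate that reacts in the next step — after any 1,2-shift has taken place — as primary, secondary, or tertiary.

Step 1: Protonation of the alkene by H3O⁺: the π bond acts as the nucleophile and picks up H⁺, giving the more stable (Markovnikov) secondary carbocation. H2O is released.
No single 1,2-shift to an adjacent carbon would give a more-substituted cation, so no rearrangement occurs.

secondary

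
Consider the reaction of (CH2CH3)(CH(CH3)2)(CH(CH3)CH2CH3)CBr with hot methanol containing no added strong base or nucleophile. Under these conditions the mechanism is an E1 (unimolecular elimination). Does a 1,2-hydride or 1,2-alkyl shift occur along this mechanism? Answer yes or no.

The first-formed carbocation is tertiary.
No single 1,2-shift to an adjacent carbon would produce a more-substituted cation than the one already present, so no rearrangement occurs.

no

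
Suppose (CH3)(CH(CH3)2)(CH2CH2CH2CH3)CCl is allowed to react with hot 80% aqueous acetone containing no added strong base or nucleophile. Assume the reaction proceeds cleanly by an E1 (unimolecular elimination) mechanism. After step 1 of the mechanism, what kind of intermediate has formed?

tertiary carbocation

Step 1: Unassisted departure of Cl⁻ (taking the C–Cl bonding pair) generates a tertiary carbocation.
After step 1 the species present is a tertiary carbocation.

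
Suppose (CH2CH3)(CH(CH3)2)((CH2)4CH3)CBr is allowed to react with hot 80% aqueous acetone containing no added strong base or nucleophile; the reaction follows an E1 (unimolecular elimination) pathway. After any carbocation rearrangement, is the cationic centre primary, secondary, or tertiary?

Step 1: Unassisted departure of Br⁻ (taking the C–Br bonding pair) generates a tertiary carbocation.
No single 1,2-shift to an adjacent carbon would give a more-substituted cation, so no rearrangement occurs.

tertiary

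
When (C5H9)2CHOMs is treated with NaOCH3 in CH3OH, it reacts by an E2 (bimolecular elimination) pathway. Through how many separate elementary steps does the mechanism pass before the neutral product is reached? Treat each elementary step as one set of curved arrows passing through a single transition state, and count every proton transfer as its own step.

1

Step 1: The strong base CH3O⁻ removes a β-hydrogen; in the same concerted event the electrons of the breaking C–H bond form the new π(C=C) bond and the C–O σ-bond breaks, expelling MsO⁻. Anti-periplanar geometry; one transition state.
Total: 1 elementary step.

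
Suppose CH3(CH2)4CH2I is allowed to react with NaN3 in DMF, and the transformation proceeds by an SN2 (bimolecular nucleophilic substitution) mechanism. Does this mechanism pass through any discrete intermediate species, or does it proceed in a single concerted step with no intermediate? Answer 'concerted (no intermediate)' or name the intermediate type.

N3⁻ attacks the back face of the α-carbon while I⁻ departs with the C–I bonding pair — a single concerted displacement through a pentacoordinate transition state.
All bond changes occur in one transition state; no discrete intermediate is formed.

concerted (no intermediate)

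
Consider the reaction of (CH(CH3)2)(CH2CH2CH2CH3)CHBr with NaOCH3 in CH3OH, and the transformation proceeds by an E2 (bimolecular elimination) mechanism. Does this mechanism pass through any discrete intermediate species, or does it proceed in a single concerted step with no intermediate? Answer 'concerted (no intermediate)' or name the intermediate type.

The strong base CH3O⁻ removes a β-hydrogen; in the same concerted event the electrons of the breaking C–H bond form the new π(C=C) bond and the C–Br σ-bond breaks, expelling Br⁻. Anti-periplanar geometry; one transition state.
All bond changes occur in one transition state; no discrete intermediate is formed.

concerted (no intermediate)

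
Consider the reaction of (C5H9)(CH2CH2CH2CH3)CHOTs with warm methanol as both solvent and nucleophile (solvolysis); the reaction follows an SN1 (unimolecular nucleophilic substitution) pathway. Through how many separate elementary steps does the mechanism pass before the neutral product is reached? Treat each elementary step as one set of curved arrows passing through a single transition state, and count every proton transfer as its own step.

Step 1: The C–O bond breaks with both electrons going to the tosylate; TsO⁻ leaves and a secondary carbocation remains.
Step 2: A hydride (H with its bonding pair) migrates from the adjacent cyclopentyl carbon to the cationic centre — a 1,2-hydride shift — upgrading the secondary cation to a tertiary one.
Step 3: Nucleophilic capture: the oxygen of CH3OH bonds to the cationic carbon, producing an oxonium-ion intermediate.
Step 4: A second solvent molecule removes the proton on oxygen, giving the neutral ether product.
Total: 4 elementary steps.

4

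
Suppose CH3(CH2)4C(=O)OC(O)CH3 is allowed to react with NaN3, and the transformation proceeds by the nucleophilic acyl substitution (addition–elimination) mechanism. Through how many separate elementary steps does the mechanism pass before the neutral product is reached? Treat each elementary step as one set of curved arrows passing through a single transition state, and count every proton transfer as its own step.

2

Step 1: A lone pair on the N of N3⁻ attacks the electrophilic acyl carbon; the π(C=O) electrons move onto oxygen, giving a tetrahedral intermediate.
Step 2: An oxygen lone pair re-forms the C=O π bond as the C–O σ-bond breaks; CH3CO2⁻ is expelled.
Total: 2 elementary steps.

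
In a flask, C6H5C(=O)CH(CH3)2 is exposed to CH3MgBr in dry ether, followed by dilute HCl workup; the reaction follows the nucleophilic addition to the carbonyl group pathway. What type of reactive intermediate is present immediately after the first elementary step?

Step 1: the carbanion-like carbon of CH3MgBr attacks the sp² carbonyl carbon; the C=O π bond breaks and the electrons end up as a lone pair on the alkoxide oxygen of the tetrahedral intermediate.
After step 1 the species present is a tetrahedral alkoxide intermediate.

tetrahedral alkoxide intermediate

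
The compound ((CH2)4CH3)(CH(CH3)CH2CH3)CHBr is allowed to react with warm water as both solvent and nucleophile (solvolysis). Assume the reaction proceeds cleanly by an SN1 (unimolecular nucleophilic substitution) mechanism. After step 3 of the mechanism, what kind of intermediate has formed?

Step 1: Rate-determining heterolysis of the C–Br bond gives Br⁻ and a secondary carbocation.
Step 2: A 1,2-hydride shift from the adjacent sec-butyl carbon moves the positive charge from the secondary centre to an adjacent carbon, generating a more stable tertiary carbocation.
Step 3: Nucleophilic capture: the oxygen of H2O bonds to the cationic carbon, producing an oxonium-ion intermediate.
After step 3 the species present is an oxonium ion.

oxonium ion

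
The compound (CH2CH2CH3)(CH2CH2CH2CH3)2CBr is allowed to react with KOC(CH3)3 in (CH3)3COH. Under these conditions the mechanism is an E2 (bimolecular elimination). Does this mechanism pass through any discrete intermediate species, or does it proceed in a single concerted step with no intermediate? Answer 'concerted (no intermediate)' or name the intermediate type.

concerted (no intermediate)

In one step, (CH3)3CO⁻ pulls off a β-proton, the C–Br bond cleaves, and a C=C double bond forms between the α- and β-carbons (E2, anti elimination).
All bond changes occur in one transition state; no discrete intermediate is formed.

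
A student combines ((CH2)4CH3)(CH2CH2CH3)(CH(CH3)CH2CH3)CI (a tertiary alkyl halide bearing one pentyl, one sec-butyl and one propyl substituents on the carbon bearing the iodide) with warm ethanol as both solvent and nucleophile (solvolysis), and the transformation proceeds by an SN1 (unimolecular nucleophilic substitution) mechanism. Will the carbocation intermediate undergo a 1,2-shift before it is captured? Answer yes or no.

no

The first-formed carbocation is tertiary.
No single 1,2-shift to an adjacent carbon would produce a more-substituted cation than the one already present, so no rearrangement occurs.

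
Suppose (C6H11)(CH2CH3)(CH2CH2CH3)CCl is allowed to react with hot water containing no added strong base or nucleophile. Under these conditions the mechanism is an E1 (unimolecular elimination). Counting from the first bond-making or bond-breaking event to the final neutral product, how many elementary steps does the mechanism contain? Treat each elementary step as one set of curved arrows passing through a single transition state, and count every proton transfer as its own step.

2

Step 1: Ionisation: the C–Cl σ-bond cleaves heterolytically; both bonding electrons depart with Cl⁻, leaving a tertiary carbocation at the α-carbon.
(No 1,2-shift: no single shift to an adjacent carbon would give a more stable cation.)
Step 2: Loss of a β-proton to a water molecule of the solvent: the C–H bonding pair collapses toward the cationic carbon to form the C=C π bond, yielding the alkene.
Total: 2 elementary steps.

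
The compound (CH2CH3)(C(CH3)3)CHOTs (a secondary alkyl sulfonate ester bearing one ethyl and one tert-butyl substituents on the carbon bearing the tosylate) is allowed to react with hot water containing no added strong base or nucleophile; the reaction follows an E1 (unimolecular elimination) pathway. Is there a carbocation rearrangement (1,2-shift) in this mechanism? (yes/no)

yes

The first-formed carbocation is secondary.
The adjacent tert-butyl carbon has no hydrogen but bears methyl groups; migration of one methyl with its bonding pair (a 1,2-methyl shift) places the charge on a tertiary centre.
Tertiary is more stable than secondary, so the shift occurs.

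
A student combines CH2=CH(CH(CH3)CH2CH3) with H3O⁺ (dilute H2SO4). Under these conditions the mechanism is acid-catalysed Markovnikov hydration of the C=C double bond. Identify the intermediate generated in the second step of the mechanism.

Step 1: The π electrons of the C=C bond attack a proton of H3O⁺; Markovnikov addition places the new C–H on the less-substituted alkene carbon, so the positive charge ends up on the more-substituted carbon — a secondary carbocation. H2O is released.
Step 2: Carbocation rearrangement: a 1,2-hydride shift from the adjacent sec-butyl carbon converts the initially-formed secondary cation into the more stable tertiary cation.
After step 2 the species present is a tertiary carbocation.

tertiary carbocation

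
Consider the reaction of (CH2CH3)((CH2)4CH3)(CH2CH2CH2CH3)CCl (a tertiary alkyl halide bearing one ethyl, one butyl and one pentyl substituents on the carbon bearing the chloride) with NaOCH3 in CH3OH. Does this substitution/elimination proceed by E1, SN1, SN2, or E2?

Conditions: a strong base with a tertiary substrate bearing a β-hydrogen.
These conditions are the textbook signature of the E2 pathway.
A strong (often hindered) base removes a β-H in concert with loss of the leaving group — bimolecular elimination.

E2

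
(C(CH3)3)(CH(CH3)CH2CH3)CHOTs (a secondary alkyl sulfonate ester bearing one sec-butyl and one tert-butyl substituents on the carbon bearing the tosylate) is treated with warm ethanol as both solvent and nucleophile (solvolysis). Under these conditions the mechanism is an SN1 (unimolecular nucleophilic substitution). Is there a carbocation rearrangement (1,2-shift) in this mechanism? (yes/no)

The first-formed carbocation is secondary.
The adjacent sec-butyl carbon already bears 2 other carbon substituents and has a hydrogen to migrate; after a 1,2-hydride shift from that carbon the positive charge sits on a tertiary centre.
Tertiary is more stable than secondary, so the shift occurs.

yes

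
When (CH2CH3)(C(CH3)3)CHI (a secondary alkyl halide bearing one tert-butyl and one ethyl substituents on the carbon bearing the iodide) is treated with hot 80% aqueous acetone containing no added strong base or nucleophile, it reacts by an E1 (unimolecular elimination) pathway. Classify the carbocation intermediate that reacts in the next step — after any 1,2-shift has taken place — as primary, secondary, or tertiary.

Step 1: The C–I bond breaks with both electrons going to the iodide; I⁻ leaves and a secondary carbocation remains.
Step 2: A methyl group with its bonding pair migrates from the adjacent tert-butyl carbon to the cationic centre — a 1,2-methyl shift — upgrading the secondary cation to a tertiary one.
The cation rearranges from secondary to tertiary via a 1,2-methyl shift from the adjacent tert-butyl carbon; the tertiary cation is what reacts next.

tertiary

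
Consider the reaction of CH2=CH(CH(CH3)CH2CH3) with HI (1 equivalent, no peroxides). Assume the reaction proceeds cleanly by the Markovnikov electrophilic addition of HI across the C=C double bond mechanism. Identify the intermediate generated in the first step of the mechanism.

Step 1: Protonation of the alkene by HI: the π bond acts as the nucleophile and picks up H⁺, giving the more stable (Markovnikov) secondary carbocation. The H–I bond breaks heterolytically, releasing I⁻.
After step 1 the species present is a secondary carbocation.

secondary carbocation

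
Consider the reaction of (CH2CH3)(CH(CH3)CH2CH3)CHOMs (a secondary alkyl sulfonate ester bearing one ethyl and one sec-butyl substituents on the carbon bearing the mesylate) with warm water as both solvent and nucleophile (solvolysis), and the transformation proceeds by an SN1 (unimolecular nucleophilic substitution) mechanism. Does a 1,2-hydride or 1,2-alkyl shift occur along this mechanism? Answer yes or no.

yes

The first-formed carbocation is secondary.
The adjacent sec-butyl carbon already bears 2 other carbon substituents and has a hydrogen to migrate; after a 1,2-hydride shift from that carbon the positive charge sits on a tertiary centre.
Tertiary is more stable than secondary, so the shift occurs.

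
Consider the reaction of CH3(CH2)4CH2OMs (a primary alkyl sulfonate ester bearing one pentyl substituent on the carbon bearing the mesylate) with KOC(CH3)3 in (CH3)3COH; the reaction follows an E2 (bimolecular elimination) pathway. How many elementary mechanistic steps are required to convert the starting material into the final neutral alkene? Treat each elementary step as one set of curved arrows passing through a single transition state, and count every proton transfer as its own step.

Step 1: Concerted anti-periplanar elimination: (CH3)3CO⁻ abstracts a β-H while MsO⁻ leaves, and the C–H electrons become the new C=C π bond — all in a single transition state.
Total: 1 elementary step.

1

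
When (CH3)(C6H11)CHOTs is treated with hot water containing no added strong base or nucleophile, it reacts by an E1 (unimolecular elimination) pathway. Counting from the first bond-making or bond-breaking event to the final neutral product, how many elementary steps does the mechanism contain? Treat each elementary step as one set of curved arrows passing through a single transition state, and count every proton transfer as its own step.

Step 1: Rate-determining heterolysis of the C–O bond gives TsO⁻ and a secondary carbocation.
Step 2: Carbocation rearrangement: a 1,2-hydride shift from the adjacent cyclohexyl carbon converts the initially-formed secondary cation into the more stable tertiary cation.
Step 3: A water molecule (solvent) deprotonates a β-carbon; as the C–H bond breaks, those electrons form the new alkene π bond.
Total: 3 elementary steps.

3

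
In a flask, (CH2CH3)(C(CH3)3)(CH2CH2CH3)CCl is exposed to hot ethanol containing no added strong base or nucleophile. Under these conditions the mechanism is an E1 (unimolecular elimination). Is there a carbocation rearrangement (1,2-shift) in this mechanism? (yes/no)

no

The first-formed carbocation is tertiary.
No single 1,2-shift to an adjacent carbon would produce a more-substituted cation than the one already present, so no rearrangement occurs.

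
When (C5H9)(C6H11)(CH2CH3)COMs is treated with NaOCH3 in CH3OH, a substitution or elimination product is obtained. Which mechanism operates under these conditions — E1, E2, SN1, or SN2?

E2

Conditions: a strong base with a tertiary substrate bearing a β-hydrogen.
These conditions are the textbook signature of the E2 pathway.
A strong (often hindered) base removes a β-H in concert with loss of the leaving group — bimolecular elimination.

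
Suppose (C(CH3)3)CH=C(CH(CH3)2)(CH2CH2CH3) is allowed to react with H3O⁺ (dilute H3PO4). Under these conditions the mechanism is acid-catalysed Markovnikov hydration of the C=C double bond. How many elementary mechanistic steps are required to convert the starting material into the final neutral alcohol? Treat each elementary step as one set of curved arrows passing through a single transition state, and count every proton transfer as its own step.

3

Step 1: Electrophilic addition begins with the π(C=C) electrons forming a bond to the proton of H3O⁺. Following Markovnikov's rule, the resulting cation is tertiary. H2O is released.
(No 1,2-shift: no single shift to an adjacent carbon would give a more stable cation.)
Step 2: Nucleophilic capture of the cation by H2O produces the protonated alcohol (an oxonium ion).
Step 3: H2O removes a proton from the oxonium oxygen, regenerating H3O⁺ and giving the neutral alcohol.
Total: 3 elementary steps.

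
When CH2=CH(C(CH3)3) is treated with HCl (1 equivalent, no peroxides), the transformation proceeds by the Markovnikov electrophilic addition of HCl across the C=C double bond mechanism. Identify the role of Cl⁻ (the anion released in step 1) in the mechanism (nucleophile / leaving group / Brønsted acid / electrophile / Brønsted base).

nucleophile

Step 3: Nucleophilic attack by Cl⁻ on the carbocation completes the addition, giving R–Cl.
Cl⁻ (the anion released in step 1) donates an electron pair to form a new σ-bond to carbon — it is the nucleophile.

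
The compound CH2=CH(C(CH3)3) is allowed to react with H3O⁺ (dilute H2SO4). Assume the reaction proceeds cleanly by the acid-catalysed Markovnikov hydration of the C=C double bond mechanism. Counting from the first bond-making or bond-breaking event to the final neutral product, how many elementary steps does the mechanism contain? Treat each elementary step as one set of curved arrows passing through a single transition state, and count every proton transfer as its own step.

Step 1: Electrophilic addition begins with the π(C=C) electrons forming a bond to the proton of H3O⁺. Following Markovnikov's rule, the resulting cation is secondary. H2O is released.
Step 2: A methyl group with its bonding pair migrates from the adjacent tert-butyl carbon to the cationic centre — a 1,2-methyl shift — upgrading the secondary cation to a tertiary one.
Step 3: Water acts as the nucleophile: an oxygen lone pair bonds to the cationic carbon, giving an oxonium-ion intermediate.
Step 4: H2O removes a proton from the oxonium oxygen, regenerating H3O⁺ and giving the neutral alcohol.
Total: 4 elementary steps.

4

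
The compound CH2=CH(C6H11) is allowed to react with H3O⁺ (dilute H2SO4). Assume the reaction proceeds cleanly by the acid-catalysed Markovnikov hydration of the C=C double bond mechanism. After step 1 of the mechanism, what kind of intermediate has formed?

secondary carbocation

Step 1: The π electrons of the C=C bond attack a proton of H3O⁺; Markovnikov addition places the new C–H on the less-substituted alkene carbon, so the positive charge ends up on the more-substituted carbon — a secondary carbocation. H2O is released.
After step 1 the species present is a secondary carbocation.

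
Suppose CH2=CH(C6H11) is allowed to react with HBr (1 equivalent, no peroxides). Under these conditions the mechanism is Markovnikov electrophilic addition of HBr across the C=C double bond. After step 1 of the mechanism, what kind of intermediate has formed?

secondary carbocation

Step 1: Protonation of the alkene by HBr: the π bond acts as the nucleophile and picks up H⁺, giving the more stable (Markovnikov) secondary carbocation. The H–Br bond breaks heterolytically, releasing Br⁻.
After step 1 the species present is a secondary carbocation.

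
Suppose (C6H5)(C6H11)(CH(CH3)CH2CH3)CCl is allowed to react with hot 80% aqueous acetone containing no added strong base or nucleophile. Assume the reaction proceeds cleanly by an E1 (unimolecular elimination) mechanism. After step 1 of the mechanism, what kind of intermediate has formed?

tertiary carbocation

Step 1: Ionisation: the C–Cl σ-bond cleaves heterolytically; both bonding electrons depart with Cl⁻, leaving a tertiary carbocation at the α-carbon.
After step 1 the species present is a tertiary carbocation.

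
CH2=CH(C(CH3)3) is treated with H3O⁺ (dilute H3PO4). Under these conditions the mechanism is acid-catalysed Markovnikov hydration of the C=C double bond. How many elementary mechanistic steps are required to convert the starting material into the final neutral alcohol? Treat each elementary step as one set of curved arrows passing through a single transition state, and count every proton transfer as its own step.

4

Step 1: Protonation of the alkene by H3O⁺: the π bond acts as the nucleophile and picks up H⁺, giving the more stable (Markovnikov) secondary carbocation. H2O is released.
Step 2: Carbocation rearrangement: a 1,2-methyl shift from the adjacent tert-butyl carbon converts the initially-formed secondary cation into the more stable tertiary cation.
Step 3: Water acts as the nucleophile: an oxygen lone pair bonds to the cationic carbon, giving an oxonium-ion intermediate.
Step 4: Deprotonation of the oxonium ion by a water molecule delivers the neutral alcohol and regenerates the acid catalyst.
Total: 4 elementary steps.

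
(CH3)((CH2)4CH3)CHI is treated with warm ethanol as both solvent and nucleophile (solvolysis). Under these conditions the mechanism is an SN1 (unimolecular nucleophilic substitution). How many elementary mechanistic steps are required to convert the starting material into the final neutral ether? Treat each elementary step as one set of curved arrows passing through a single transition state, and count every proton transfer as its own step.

Step 1: Rate-determining heterolysis of the C–I bond gives I⁻ and a secondary carbocation.
(No 1,2-shift: no single shift to an adjacent carbon would give a more stable cation.)
Step 2: Nucleophilic capture: the oxygen of CH3CH2OH bonds to the cationic carbon, producing an oxonium-ion intermediate.
Step 3: Proton transfer from the O–H of the oxonium ion to a solvent molecule delivers the neutral ether.
Total: 3 elementary steps.

3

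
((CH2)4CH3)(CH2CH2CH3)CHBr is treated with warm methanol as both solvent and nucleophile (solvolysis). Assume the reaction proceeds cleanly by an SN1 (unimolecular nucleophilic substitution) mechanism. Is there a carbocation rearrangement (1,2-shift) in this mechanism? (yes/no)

The first-formed carbocation is secondary.
No single 1,2-shift to an adjacent carbon would produce a more-substituted cation than the one already present, so no rearrangement occurs.

no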